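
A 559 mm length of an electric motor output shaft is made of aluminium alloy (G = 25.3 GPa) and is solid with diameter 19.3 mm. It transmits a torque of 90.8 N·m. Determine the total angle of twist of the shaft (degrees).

8.44°

J = πd⁴/32 = π(0.0193)⁴/32 = 1.362×10^-8 m⁴.
θ = T·L/(G·J) = 90.80 × 0.559 / (25.3×10⁹ × 1.362×10^-8) = 0.1473 rad.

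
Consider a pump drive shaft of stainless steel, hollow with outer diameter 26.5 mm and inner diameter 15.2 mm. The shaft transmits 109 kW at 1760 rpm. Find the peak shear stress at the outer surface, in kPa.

ω = 2π·1760/60 = 184.3 rad/s, so T = P/ω = 109×10³ / 184.3 = 591.4 N·m.
J = π(d_o⁴ − d_i⁴)/32 = π(0.0265⁴ − 0.0152⁴)/32 = 4.317×10^-8 m⁴.
τ_max = T·r/J = 591.4 × 0.0132 / 4.317×10^-8 = 1.815×10^8 Pa.

181000 kPa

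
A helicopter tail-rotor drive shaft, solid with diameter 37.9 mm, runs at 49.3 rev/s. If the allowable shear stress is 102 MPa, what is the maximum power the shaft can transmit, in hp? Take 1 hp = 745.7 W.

J = πd⁴/32 = π(0.0379)⁴/32 = 2.026×10^-7 m⁴.
T_max = τ_allow·J/r = 1.02×10^8 × 2.026×10^-7 / 0.0189 = 1090 N·m.
ω = 2π·49.3 = 309.8 rad/s, so P_max = T_max·ω = 3.377×10^5 W.

453 hp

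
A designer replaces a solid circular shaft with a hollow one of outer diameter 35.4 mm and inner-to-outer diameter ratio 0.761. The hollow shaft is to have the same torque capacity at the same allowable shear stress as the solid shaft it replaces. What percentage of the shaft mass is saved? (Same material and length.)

Equal τ_max and T ⇒ the solid shaft needs d_s³ = d_o³(1−k⁴), so d_s = 35.4·(1−0.761⁴)^(1/3) = 30.89 mm.
Area ratio A_h/A_s = d_o²(1−k²)/d_s² = (1−k²)/(1−k⁴)^(2/3) = 0.5526.
Mass saving = 1 − 0.5526 = 44.7 %.

44.7 %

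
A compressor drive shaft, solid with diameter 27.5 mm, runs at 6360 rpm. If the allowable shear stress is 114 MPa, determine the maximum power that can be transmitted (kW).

310 kW

J = πd⁴/32 = π(0.0275)⁴/32 = 5.615×10^-8 m⁴.
T_max = τ_allow·J/r = 1.14×10^8 × 5.615×10^-8 / 0.0138 = 465.5 N·m.
ω = 2π·6360/60 = 666.0 rad/s, so P_max = T_max·ω = 3.100×10^5 W.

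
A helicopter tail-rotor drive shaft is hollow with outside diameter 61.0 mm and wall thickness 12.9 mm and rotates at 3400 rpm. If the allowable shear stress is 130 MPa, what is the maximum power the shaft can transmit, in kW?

J = π(d_o⁴ − d_i⁴)/32 = π(0.0610⁴ − 0.0352⁴)/32 = 1.209×10^-6 m⁴.
T_max = τ_allow·J/r = 1.30×10^8 × 1.209×10^-6 / 0.0305 = 5151 N·m.
ω = 2π·3400/60 = 356.0 rad/s, so P_max = T_max·ω = 1.834×10^6 W.

1830 kW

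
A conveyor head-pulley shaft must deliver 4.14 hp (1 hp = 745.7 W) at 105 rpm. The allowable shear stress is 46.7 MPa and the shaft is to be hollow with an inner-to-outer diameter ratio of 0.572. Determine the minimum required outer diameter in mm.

32.5 mm

ω = 2π·105/60 = 11.00 rad/s, so T = P/ω = 4.14×745.7 / 11.00 = 280.8 N·m.
For a hollow shaft with d_i/d_o = 0.572: τ_max = 16T/(π d_o³ (1−k⁴)), so d_o = [16T/(π τ_allow (1−k⁴))]^(1/3) = [16·280.8/(π·4.67×10^7·0.8930)]^(1/3) = 0.03249 m.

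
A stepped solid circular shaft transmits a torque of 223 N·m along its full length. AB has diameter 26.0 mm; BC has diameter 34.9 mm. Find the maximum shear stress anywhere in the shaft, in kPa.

64600 kPa

Under the same torque, τ_max = 16T/(πd³) is largest where d is smallest — segment AB (d = 26.0 mm).
τ_max = 16·223.0/(π·(0.0260)³) = 6.462×10^7 Pa.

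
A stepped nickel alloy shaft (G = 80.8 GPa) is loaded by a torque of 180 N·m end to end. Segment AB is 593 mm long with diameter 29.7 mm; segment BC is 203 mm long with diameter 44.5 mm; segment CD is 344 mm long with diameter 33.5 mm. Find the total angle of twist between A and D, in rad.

J_AB = π(0.0297)⁴/32 = 7.64×10^-8 m⁴; J_BC = π(0.0445)⁴/32 = 3.85×10^-7 m⁴; J_CD = π(0.0335)⁴/32 = 1.24×10^-7 m⁴.
θ = (T/G)·Σ L_i/J_i = (180.0/80.8×10⁹)·(0.593/7.64×10^-8 + 0.203/3.85×10^-7 + 0.344/1.24×10^-7) = 0.02467 rad.

0.0247 rad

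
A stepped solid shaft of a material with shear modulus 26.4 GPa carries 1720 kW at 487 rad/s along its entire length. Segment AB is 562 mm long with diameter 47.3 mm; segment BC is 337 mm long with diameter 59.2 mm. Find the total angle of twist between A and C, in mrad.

ω = 487 rad/s, so T = P/ω = 1720×10³ / 487.0 = 3532 N·m.
J_AB = π(0.0473)⁴/32 = 4.91×10^-7 m⁴; J_BC = π(0.0592)⁴/32 = 1.21×10^-6 m⁴.
θ = (T/G)·Σ L_i/J_i = (3532/26.4×10⁹)·(0.562/4.91×10^-7 + 0.337/1.21×10^-6) = 0.1904 rad.

190 mrad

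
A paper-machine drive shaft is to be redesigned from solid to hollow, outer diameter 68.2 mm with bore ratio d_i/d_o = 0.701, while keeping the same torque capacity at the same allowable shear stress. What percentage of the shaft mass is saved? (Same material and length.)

38.9 %

Equal τ_max and T ⇒ the solid shaft needs d_s³ = d_o³(1−k⁴), so d_s = 68.2·(1−0.701⁴)^(1/3) = 62.20 mm.
Area ratio A_h/A_s = d_o²(1−k²)/d_s² = (1−k²)/(1−k⁴)^(2/3) = 0.6115.
Mass saving = 1 − 0.6115 = 38.9 %.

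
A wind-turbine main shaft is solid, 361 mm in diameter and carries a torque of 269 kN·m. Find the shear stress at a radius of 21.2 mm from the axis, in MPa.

J = πd⁴/32 = π(0.361)⁴/32 = 1.667×10^-3 m⁴.
Shear stress varies linearly with radius: τ = T·r/J = 269000 × 0.0212 / 1.667×10^-3 = 3.420×10^6 Pa.

3.42 MPa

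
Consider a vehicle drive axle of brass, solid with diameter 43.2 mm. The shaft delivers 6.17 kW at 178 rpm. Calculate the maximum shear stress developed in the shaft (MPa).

ω = 2π·178/60 = 18.64 rad/s, so T = P/ω = 6.17×10³ / 18.64 = 331.0 N·m.
J = πd⁴/32 = π(0.0432)⁴/32 = 3.419×10^-7 m⁴.
τ_max = T·r/J = 331.0 × 0.0216 / 3.419×10^-7 = 2.091×10^7 Pa.

20.9 MPa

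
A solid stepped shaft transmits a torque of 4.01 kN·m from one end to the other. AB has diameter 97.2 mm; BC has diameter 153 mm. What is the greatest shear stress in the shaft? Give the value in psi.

3230 psi

Under the same torque, τ_max = 16T/(πd³) is largest where d is smallest — segment AB (d = 97.2 mm).
τ_max = 16·4010/(π·(0.0972)³) = 2.224×10^7 Pa.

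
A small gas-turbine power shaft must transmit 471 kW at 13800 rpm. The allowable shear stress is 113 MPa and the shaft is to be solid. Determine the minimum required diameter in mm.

ω = 2π·13800/60 = 1445 rad/s, so T = P/ω = 471×10³ / 1445 = 325.9 N·m.
For a solid shaft τ_max = 16T/(πd³), so d = (16T/(π τ_allow))^(1/3) = (16·325.9/(π·1.13×10^8))^(1/3) = 0.02449 m.

24.5 mm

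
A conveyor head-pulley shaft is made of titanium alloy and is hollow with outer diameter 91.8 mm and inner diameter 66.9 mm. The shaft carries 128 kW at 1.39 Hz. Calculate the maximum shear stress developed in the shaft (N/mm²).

ω = 2π·1.39 = 8.734 rad/s, so T = P/ω = 128×10³ / 8.734 = 14660 N·m.
J = π(d_o⁴ − d_i⁴)/32 = π(0.0918⁴ − 0.0669⁴)/32 = 5.006×10^-6 m⁴.
τ_max = T·r/J = 14660 × 0.0459 / 5.006×10^-6 = 1.344×10^8 Pa.

134 N/mm²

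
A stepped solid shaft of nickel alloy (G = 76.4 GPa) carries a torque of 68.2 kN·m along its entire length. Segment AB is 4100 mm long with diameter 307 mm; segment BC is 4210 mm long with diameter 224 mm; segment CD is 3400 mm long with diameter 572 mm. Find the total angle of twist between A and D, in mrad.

J_AB = π(0.307)⁴/32 = 8.72×10^-4 m⁴; J_BC = π(0.224)⁴/32 = 2.47×10^-4 m⁴; J_CD = π(0.572)⁴/32 = 0.0105 m⁴.
θ = (T/G)·Σ L_i/J_i = (68200/76.4×10⁹)·(4.10/8.72×10^-4 + 4.21/2.47×10^-4 + 3.40/0.0105) = 0.01969 rad.

19.7 mrad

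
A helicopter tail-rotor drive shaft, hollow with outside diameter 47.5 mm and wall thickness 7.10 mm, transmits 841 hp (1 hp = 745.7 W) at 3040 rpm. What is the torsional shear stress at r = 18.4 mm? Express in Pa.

9.56e7 Pa

ω = 2π·3040/60 = 318.3 rad/s, so T = P/ω = 841×745.7 / 318.3 = 1970 N·m.
J = π(d_o⁴ − d_i⁴)/32 = π(0.0475⁴ − 0.0333⁴)/32 = 3.791×10^-7 m⁴.
Shear stress varies linearly with radius: τ = T·r/J = 1970 × 0.0184 / 3.791×10^-7 = 9.563×10^7 Pa.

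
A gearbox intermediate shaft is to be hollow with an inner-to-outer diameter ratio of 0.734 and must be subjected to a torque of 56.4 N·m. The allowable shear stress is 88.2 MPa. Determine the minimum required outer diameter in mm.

16.6 mm

For a hollow shaft with d_i/d_o = 0.734: τ_max = 16T/(π d_o³ (1−k⁴)), so d_o = [16T/(π τ_allow (1−k⁴))]^(1/3) = [16·56.40/(π·8.82×10^7·0.7097)]^(1/3) = 0.01662 m.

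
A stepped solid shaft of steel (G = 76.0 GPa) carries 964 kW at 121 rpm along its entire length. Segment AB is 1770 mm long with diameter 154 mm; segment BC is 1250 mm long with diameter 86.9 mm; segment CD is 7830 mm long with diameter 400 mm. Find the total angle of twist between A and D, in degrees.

ω = 2π·121/60 = 12.67 rad/s, so T = P/ω = 964×10³ / 12.67 = 76080 N·m.
J_AB = π(0.154)⁴/32 = 5.52×10^-5 m⁴; J_BC = π(0.0869)⁴/32 = 5.60×10^-6 m⁴; J_CD = π(0.400)⁴/32 = 2.51×10^-3 m⁴.
θ = (T/G)·Σ L_i/J_i = (76080/76.0×10⁹)·(1.77/5.52×10^-5 + 1.25/5.60×10^-6 + 7.83/2.51×10^-3) = 0.2587 rad.

14.8°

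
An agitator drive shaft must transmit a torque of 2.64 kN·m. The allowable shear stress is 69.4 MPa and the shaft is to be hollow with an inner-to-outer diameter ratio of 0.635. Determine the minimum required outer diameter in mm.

61.4 mm

For a hollow shaft with d_i/d_o = 0.635: τ_max = 16T/(π d_o³ (1−k⁴)), so d_o = [16T/(π τ_allow (1−k⁴))]^(1/3) = [16·2640/(π·6.94×10^7·0.8374)]^(1/3) = 0.06139 m.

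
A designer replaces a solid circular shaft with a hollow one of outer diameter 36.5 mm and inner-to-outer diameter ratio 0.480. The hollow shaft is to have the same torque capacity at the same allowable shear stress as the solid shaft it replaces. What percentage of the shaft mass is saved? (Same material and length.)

Equal τ_max and T ⇒ the solid shaft needs d_s³ = d_o³(1−k⁴), so d_s = 36.5·(1−0.480⁴)^(1/3) = 35.84 mm.
Area ratio A_h/A_s = d_o²(1−k²)/d_s² = (1−k²)/(1−k⁴)^(2/3) = 0.7981.
Mass saving = 1 − 0.7981 = 20.2 %.

20.2 %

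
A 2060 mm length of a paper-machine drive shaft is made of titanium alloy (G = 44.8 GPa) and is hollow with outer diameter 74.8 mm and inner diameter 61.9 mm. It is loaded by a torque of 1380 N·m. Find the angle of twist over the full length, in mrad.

J = π(d_o⁴ − d_i⁴)/32 = π(0.0748⁴ − 0.0619⁴)/32 = 1.632×10^-6 m⁴.
θ = T·L/(G·J) = 1380 × 2.06 / (44.8×10⁹ × 1.632×10^-6) = 0.03888 rad.

38.9 mrad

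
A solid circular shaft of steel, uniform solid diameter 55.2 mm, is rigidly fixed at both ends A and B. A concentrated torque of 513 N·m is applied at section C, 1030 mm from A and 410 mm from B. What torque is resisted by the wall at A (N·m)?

With uniform GJ and both ends fixed, compatibility θ_AC = θ_CB gives T_A·a = T_B·b, together with T_A + T_B = T₀.
T_A = T₀·b/(a+b) = 513.0·410/1440 = 146.1 N·m; T_B = 366.9 N·m.

146 N·m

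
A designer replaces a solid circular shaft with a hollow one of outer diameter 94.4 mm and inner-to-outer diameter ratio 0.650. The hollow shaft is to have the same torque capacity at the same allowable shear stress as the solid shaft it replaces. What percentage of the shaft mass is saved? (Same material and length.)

34.2 %

Equal τ_max and T ⇒ the solid shaft needs d_s³ = d_o³(1−k⁴), so d_s = 94.4·(1−0.650⁴)^(1/3) = 88.41 mm.
Area ratio A_h/A_s = d_o²(1−k²)/d_s² = (1−k²)/(1−k⁴)^(2/3) = 0.6584.
Mass saving = 1 − 0.6584 = 34.2 %.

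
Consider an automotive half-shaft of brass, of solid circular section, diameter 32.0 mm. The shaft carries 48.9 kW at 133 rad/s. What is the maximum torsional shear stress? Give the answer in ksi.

ω = 133 rad/s, so T = P/ω = 48.9×10³ / 133.0 = 367.7 N·m.
J = πd⁴/32 = π(0.0320)⁴/32 = 1.029×10^-7 m⁴.
τ_max = T·r/J = 367.7 × 0.0160 / 1.029×10^-7 = 5.714×10^7 Pa.

8.29 ksi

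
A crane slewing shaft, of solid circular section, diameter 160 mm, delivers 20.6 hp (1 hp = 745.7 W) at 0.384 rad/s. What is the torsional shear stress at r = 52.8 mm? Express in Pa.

ω = 0.384 rad/s, so T = P/ω = 20.6×745.7 / 0.3840 = 40000 N·m.
J = πd⁴/32 = π(0.160)⁴/32 = 6.434×10^-5 m⁴.
Shear stress varies linearly with radius: τ = T·r/J = 40000 × 0.0528 / 6.434×10^-5 = 3.283×10^7 Pa.

3.28e7 Pa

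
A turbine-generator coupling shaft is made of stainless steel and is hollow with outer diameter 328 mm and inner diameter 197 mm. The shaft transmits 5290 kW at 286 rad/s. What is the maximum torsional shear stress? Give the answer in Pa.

ω = 286 rad/s, so T = P/ω = 5290×10³ / 286.0 = 18500 N·m.
J = π(d_o⁴ − d_i⁴)/32 = π(0.328⁴ − 0.197⁴)/32 = 9.884×10^-4 m⁴.
τ_max = T·r/J = 18500 × 0.164 / 9.884×10^-4 = 3.069×10^6 Pa.

3.07e6 Pa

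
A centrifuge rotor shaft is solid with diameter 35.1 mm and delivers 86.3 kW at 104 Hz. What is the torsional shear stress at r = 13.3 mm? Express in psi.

1710 psi

ω = 2π·104 = 653.5 rad/s, so T = P/ω = 86.3×10³ / 653.5 = 132.1 N·m.
J = πd⁴/32 = π(0.0351)⁴/32 = 1.490×10^-7 m⁴.
Shear stress varies linearly with radius: τ = T·r/J = 132.1 × 0.0133 / 1.490×10^-7 = 1.179×10^7 Pa.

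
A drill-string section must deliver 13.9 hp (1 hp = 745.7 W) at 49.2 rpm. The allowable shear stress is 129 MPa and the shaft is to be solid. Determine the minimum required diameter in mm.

ω = 2π·49.2/60 = 5.152 rad/s, so T = P/ω = 13.9×745.7 / 5.152 = 2012 N·m.
For a solid shaft τ_max = 16T/(πd³), so d = (16T/(π τ_allow))^(1/3) = (16·2012/(π·1.29×10^8))^(1/3) = 0.04299 m.

43.0 mm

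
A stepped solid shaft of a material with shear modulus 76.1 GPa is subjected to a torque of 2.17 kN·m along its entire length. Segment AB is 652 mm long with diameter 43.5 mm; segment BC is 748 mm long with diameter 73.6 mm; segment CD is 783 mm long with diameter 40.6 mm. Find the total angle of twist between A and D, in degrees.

8.25°

J_AB = π(0.0435)⁴/32 = 3.52×10^-7 m⁴; J_BC = π(0.0736)⁴/32 = 2.88×10^-6 m⁴; J_CD = π(0.0406)⁴/32 = 2.67×10^-7 m⁴.
θ = (T/G)·Σ L_i/J_i = (2170/76.1×10⁹)·(0.652/3.52×10^-7 + 0.748/2.88×10^-6 + 0.783/2.67×10^-7) = 0.1440 rad.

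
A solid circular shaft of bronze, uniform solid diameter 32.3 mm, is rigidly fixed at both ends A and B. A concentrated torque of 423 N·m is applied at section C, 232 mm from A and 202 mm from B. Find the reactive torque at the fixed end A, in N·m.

With uniform GJ and both ends fixed, compatibility θ_AC = θ_CB gives T_A·a = T_B·b, together with T_A + T_B = T₀.
T_A = T₀·b/(a+b) = 423.0·202/434.0 = 196.9 N·m; T_B = 226.1 N·m.

197 N·m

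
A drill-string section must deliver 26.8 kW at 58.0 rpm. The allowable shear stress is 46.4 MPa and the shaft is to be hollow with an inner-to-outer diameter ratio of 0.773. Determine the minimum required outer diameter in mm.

ω = 2π·58.0/60 = 6.074 rad/s, so T = P/ω = 26.8×10³ / 6.074 = 4412 N·m.
For a hollow shaft with d_i/d_o = 0.773: τ_max = 16T/(π d_o³ (1−k⁴)), so d_o = [16T/(π τ_allow (1−k⁴))]^(1/3) = [16·4412/(π·4.64×10^7·0.6430)]^(1/3) = 0.09099 m.

91.0 mm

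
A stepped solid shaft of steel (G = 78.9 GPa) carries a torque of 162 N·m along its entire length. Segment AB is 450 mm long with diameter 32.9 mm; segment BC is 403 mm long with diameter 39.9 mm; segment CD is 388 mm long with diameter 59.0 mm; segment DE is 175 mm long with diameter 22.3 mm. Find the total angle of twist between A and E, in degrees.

1.54°

J_AB = π(0.0329)⁴/32 = 1.15×10^-7 m⁴; J_BC = π(0.0399)⁴/32 = 2.49×10^-7 m⁴; J_CD = π(0.0590)⁴/32 = 1.19×10^-6 m⁴; J_DE = π(0.0223)⁴/32 = 2.43×10^-8 m⁴.
θ = (T/G)·Σ L_i/J_i = (162.0/78.9×10⁹)·(0.450/1.15×10^-7 + 0.403/2.49×10^-7 + 0.388/1.19×10^-6 + 0.175/2.43×10^-8) = 0.02683 rad.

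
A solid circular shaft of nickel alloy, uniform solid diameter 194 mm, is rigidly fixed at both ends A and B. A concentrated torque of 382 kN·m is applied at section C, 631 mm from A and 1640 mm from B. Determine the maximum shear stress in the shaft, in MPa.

With uniform GJ and both ends fixed, compatibility θ_AC = θ_CB gives T_A·a = T_B·b, together with T_A + T_B = T₀.
T_A = T₀·b/(a+b) = 382000·1640/2271 = 275900 N·m; T_B = 106100 N·m.
τ in each portion: τ_AC = 1.92×10^8 Pa, τ_CB = 7.40×10^7 Pa; maximum is in AC.
τ_max = T_AC·r/J = 275900·0.0970/1.39×10^-4 = 1.924×10^8 Pa.

192 MPa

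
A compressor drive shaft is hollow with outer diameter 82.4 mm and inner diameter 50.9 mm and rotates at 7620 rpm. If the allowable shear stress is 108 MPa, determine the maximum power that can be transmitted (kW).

J = π(d_o⁴ − d_i⁴)/32 = π(0.0824⁴ − 0.0509⁴)/32 = 3.867×10^-6 m⁴.
T_max = τ_allow·J/r = 1.08×10^8 × 3.867×10^-6 / 0.0412 = 10140 N·m.
ω = 2π·7620/60 = 798.0 rad/s, so P_max = T_max·ω = 8.089×10^6 W.

8090 kW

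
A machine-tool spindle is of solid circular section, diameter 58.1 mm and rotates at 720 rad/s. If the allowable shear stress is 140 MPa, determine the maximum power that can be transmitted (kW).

3880 kW

J = πd⁴/32 = π(0.0581)⁴/32 = 1.119×10^-6 m⁴.
T_max = τ_allow·J/r = 1.40×10^8 × 1.119×10^-6 / 0.0290 = 5391 N·m.
ω = 720 rad/s, so P_max = T_max·ω = 3.882×10^6 W.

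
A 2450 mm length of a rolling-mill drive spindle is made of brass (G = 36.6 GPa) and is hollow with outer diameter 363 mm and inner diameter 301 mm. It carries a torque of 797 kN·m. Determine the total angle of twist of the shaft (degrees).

3.40°

J = π(d_o⁴ − d_i⁴)/32 = π(0.363⁴ − 0.301⁴)/32 = 8.987×10^-4 m⁴.
θ = T·L/(G·J) = 797000 × 2.45 / (36.6×10⁹ × 8.987×10^-4) = 0.05936 rad.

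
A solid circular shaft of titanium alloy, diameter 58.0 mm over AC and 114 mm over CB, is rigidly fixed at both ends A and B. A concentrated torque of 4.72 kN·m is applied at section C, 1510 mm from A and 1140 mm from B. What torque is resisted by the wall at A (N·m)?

227 N·m

Compatibility: T_A·a/J_AC = T_B·b/J_CB with T_A + T_B = T₀.
J_AC = 1.11×10^-6 m⁴, J_CB = 1.66×10^-5 m⁴, so T_A = T₀·(J_AC/a)/((J_AC/a)+(J_CB/b)) = 227.3 N·m, T_B = 4493 N·m.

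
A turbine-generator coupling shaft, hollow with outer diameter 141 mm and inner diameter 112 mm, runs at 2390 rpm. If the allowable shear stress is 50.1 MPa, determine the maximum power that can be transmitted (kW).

4150 kW

J = π(d_o⁴ − d_i⁴)/32 = π(0.141⁴ − 0.112⁴)/32 = 2.336×10^-5 m⁴.
T_max = τ_allow·J/r = 5.01×10^7 × 2.336×10^-5 / 0.0705 = 16600 N·m.
ω = 2π·2390/60 = 250.3 rad/s, so P_max = T_max·ω = 4.154×10^6 W.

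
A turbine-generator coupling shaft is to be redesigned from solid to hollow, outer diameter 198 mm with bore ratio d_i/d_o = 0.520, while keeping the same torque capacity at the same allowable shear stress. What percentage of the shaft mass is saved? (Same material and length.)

23.3 %

Equal τ_max and T ⇒ the solid shaft needs d_s³ = d_o³(1−k⁴), so d_s = 198·(1−0.520⁴)^(1/3) = 193.1 mm.
Area ratio A_h/A_s = d_o²(1−k²)/d_s² = (1−k²)/(1−k⁴)^(2/3) = 0.7675.
Mass saving = 1 − 0.7675 = 23.3 %.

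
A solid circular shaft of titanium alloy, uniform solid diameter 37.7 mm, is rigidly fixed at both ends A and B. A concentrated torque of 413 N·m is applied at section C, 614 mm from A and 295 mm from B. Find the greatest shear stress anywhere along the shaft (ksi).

3.85 ksi

With uniform GJ and both ends fixed, compatibility θ_AC = θ_CB gives T_A·a = T_B·b, together with T_A + T_B = T₀.
T_A = T₀·b/(a+b) = 413.0·295/909.0 = 134.0 N·m; T_B = 279.0 N·m.
τ in each portion: τ_AC = 1.27×10^7 Pa, τ_CB = 2.65×10^7 Pa; maximum is in CB.
τ_max = T_CB·r/J = 279.0·0.0189/1.98×10^-7 = 2.652×10^7 Pa.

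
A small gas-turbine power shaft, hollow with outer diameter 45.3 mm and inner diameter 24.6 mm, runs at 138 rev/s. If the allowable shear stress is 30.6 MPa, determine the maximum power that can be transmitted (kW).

442 kW

J = π(d_o⁴ − d_i⁴)/32 = π(0.0453⁴ − 0.0246⁴)/32 = 3.775×10^-7 m⁴.
T_max = τ_allow·J/r = 3.06×10^7 × 3.775×10^-7 / 0.0226 = 510.0 N·m.
ω = 2π·138 = 867.1 rad/s, so P_max = T_max·ω = 4.422×10^5 W.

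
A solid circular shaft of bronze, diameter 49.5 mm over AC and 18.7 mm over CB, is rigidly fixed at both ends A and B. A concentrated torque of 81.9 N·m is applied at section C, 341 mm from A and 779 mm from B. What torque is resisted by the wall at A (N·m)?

81.2 N·m

Compatibility: T_A·a/J_AC = T_B·b/J_CB with T_A + T_B = T₀.
J_AC = 5.89×10^-7 m⁴, J_CB = 1.20×10^-8 m⁴, so T_A = T₀·(J_AC/a)/((J_AC/a)+(J_CB/b)) = 81.18 N·m, T_B = 0.7238 N·m.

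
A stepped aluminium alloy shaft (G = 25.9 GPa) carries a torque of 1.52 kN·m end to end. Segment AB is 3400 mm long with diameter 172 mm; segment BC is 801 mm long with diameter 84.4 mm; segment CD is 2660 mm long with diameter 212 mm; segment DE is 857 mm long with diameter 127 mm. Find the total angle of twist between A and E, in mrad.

14.5 mrad

J_AB = π(0.172)⁴/32 = 8.59×10^-5 m⁴; J_BC = π(0.0844)⁴/32 = 4.98×10^-6 m⁴; J_CD = π(0.212)⁴/32 = 1.98×10^-4 m⁴; J_DE = π(0.127)⁴/32 = 2.55×10^-5 m⁴.
θ = (T/G)·Σ L_i/J_i = (1520/25.9×10⁹)·(3.40/8.59×10^-5 + 0.801/4.98×10^-6 + 2.66/1.98×10^-4 + 0.857/2.55×10^-5) = 0.01452 rad.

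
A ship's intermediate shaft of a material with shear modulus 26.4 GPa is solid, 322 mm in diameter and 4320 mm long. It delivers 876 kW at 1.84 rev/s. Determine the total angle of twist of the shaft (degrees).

0.673°

ω = 2π·1.84 = 11.56 rad/s, so T = P/ω = 876×10³ / 11.56 = 75770 N·m.
J = πd⁴/32 = π(0.322)⁴/32 = 1.055×10^-3 m⁴.
θ = T·L/(G·J) = 75770 × 4.32 / (26.4×10⁹ × 1.055×10^-3) = 0.01175 rad.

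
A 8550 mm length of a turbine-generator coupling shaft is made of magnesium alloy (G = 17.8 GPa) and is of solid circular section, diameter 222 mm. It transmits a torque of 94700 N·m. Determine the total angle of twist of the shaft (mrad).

191 mrad

J = πd⁴/32 = π(0.222)⁴/32 = 2.385×10^-4 m⁴.
θ = T·L/(G·J) = 94700 × 8.55 / (17.8×10⁹ × 2.385×10^-4) = 0.1908 rad.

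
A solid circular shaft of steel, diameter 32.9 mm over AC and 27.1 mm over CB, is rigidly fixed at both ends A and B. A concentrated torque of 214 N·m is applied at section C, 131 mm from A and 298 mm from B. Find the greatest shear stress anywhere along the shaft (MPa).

Compatibility: T_A·a/J_AC = T_B·b/J_CB with T_A + T_B = T₀.
J_AC = 1.15×10^-7 m⁴, J_CB = 5.30×10^-8 m⁴, so T_A = T₀·(J_AC/a)/((J_AC/a)+(J_CB/b)) = 178.0 N·m, T_B = 36.02 N·m.
τ in each portion: τ_AC = 2.55×10^7 Pa, τ_CB = 9.22×10^6 Pa; maximum is in AC.
τ_max = T_AC·r/J = 178.0·0.0164/1.15×10^-7 = 2.545×10^7 Pa.

25.5 MPa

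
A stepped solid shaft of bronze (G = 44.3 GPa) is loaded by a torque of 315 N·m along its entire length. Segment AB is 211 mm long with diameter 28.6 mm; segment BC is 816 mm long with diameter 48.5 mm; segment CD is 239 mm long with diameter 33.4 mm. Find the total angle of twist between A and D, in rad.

J_AB = π(0.0286)⁴/32 = 6.57×10^-8 m⁴; J_BC = π(0.0485)⁴/32 = 5.43×10^-7 m⁴; J_CD = π(0.0334)⁴/32 = 1.22×10^-7 m⁴.
θ = (T/G)·Σ L_i/J_i = (315.0/44.3×10⁹)·(0.211/6.57×10^-8 + 0.816/5.43×10^-7 + 0.239/1.22×10^-7) = 0.04743 rad.

0.0474 rad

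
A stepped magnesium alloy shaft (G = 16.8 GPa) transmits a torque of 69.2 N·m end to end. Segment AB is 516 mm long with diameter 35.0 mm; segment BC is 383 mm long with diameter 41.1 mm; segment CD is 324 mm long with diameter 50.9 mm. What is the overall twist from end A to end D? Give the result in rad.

0.0221 rad

J_AB = π(0.0350)⁴/32 = 1.47×10^-7 m⁴; J_BC = π(0.0411)⁴/32 = 2.80×10^-7 m⁴; J_CD = π(0.0509)⁴/32 = 6.59×10^-7 m⁴.
θ = (T/G)·Σ L_i/J_i = (69.20/16.8×10⁹)·(0.516/1.47×10^-7 + 0.383/2.80×10^-7 + 0.324/6.59×10^-7) = 0.02208 rad.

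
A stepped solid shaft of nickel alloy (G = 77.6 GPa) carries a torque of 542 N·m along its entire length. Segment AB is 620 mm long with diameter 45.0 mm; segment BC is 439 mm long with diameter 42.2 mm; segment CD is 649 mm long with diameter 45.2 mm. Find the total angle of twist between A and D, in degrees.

1.81°

J_AB = π(0.0450)⁴/32 = 4.03×10^-7 m⁴; J_BC = π(0.0422)⁴/32 = 3.11×10^-7 m⁴; J_CD = π(0.0452)⁴/32 = 4.10×10^-7 m⁴.
θ = (T/G)·Σ L_i/J_i = (542.0/77.6×10⁹)·(0.620/4.03×10^-7 + 0.439/3.11×10^-7 + 0.649/4.10×10^-7) = 0.03167 rad.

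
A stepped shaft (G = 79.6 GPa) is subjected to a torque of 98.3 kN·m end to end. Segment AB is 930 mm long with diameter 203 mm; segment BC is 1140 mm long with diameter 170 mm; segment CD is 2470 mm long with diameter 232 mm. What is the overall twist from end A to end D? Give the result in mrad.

J_AB = π(0.203)⁴/32 = 1.67×10^-4 m⁴; J_BC = π(0.170)⁴/32 = 8.20×10^-5 m⁴; J_CD = π(0.232)⁴/32 = 2.84×10^-4 m⁴.
θ = (T/G)·Σ L_i/J_i = (98300/79.6×10⁹)·(0.930/1.67×10^-4 + 1.14/8.20×10^-5 + 2.47/2.84×10^-4) = 0.03478 rad.

34.8 mrad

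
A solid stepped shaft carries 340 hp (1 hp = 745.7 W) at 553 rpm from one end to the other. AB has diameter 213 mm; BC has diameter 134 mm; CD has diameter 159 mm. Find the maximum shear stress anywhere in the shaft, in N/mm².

ω = 2π·553/60 = 57.91 rad/s, so T = P/ω = 340×745.7 / 57.91 = 4378 N·m.
Under the same torque, τ_max = 16T/(πd³) is largest where d is smallest — segment BC (d = 134 mm).
τ_max = 16·4378/(π·(0.134)³) = 9.267×10^6 Pa.

9.27 N/mm²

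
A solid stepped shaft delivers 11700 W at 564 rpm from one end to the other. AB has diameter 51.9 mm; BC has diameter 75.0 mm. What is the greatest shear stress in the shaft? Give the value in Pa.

ω = 2π·564/60 = 59.06 rad/s, so T = P/ω = 11700 / 59.06 = 198.1 N·m.
Under the same torque, τ_max = 16T/(πd³) is largest where d is smallest — segment AB (d = 51.9 mm).
τ_max = 16·198.1/(π·(0.0519)³) = 7.217×10^6 Pa.

7.22e6 Pa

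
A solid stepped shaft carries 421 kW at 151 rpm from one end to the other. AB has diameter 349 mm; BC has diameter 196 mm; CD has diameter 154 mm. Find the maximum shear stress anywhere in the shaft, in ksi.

ω = 2π·151/60 = 15.81 rad/s, so T = P/ω = 421×10³ / 15.81 = 26620 N·m.
Under the same torque, τ_max = 16T/(πd³) is largest where d is smallest — segment CD (d = 154 mm).
τ_max = 16·26620/(π·(0.154)³) = 3.713×10^7 Pa.

5.38 ksi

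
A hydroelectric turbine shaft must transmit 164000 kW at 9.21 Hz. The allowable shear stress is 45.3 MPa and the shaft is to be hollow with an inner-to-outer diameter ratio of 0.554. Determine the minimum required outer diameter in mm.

706 mm

ω = 2π·9.21 = 57.87 rad/s, so T = P/ω = 164000×10³ / 57.87 = 2.834e6 N·m.
For a hollow shaft with d_i/d_o = 0.554: τ_max = 16T/(π d_o³ (1−k⁴)), so d_o = [16T/(π τ_allow (1−k⁴))]^(1/3) = [16·2.834e6/(π·4.53×10^7·0.9058)]^(1/3) = 0.7059 m.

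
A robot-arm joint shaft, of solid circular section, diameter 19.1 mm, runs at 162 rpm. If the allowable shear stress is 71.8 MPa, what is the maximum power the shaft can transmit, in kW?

1.67 kW

J = πd⁴/32 = π(0.0191)⁴/32 = 1.307×10^-8 m⁴.
T_max = τ_allow·J/r = 7.18×10^7 × 1.307×10^-8 / 0.00955 = 98.23 N·m.
ω = 2π·162/60 = 16.96 rad/s, so P_max = T_max·ω = 1666 W.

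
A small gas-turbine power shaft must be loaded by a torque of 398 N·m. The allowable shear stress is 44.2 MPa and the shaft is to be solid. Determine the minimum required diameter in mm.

For a solid shaft τ_max = 16T/(πd³), so d = (16T/(π τ_allow))^(1/3) = (16·398.0/(π·4.42×10^7))^(1/3) = 0.03579 m.

35.8 mm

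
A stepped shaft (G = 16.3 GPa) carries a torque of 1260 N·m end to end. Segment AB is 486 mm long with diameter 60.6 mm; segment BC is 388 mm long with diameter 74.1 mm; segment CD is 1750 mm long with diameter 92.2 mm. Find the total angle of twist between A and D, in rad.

J_AB = π(0.0606)⁴/32 = 1.32×10^-6 m⁴; J_BC = π(0.0741)⁴/32 = 2.96×10^-6 m⁴; J_CD = π(0.0922)⁴/32 = 7.09×10^-6 m⁴.
θ = (T/G)·Σ L_i/J_i = (1260/16.3×10⁹)·(0.486/1.32×10^-6 + 0.388/2.96×10^-6 + 1.75/7.09×10^-6) = 0.05758 rad.

0.0576 rad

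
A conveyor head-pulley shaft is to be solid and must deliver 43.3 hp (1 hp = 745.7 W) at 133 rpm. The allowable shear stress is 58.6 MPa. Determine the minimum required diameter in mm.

58.6 mm

ω = 2π·133/60 = 13.93 rad/s, so T = P/ω = 43.3×745.7 / 13.93 = 2318 N·m.
For a solid shaft τ_max = 16T/(πd³), so d = (16T/(π τ_allow))^(1/3) = (16·2318/(π·5.86×10^7))^(1/3) = 0.05862 m.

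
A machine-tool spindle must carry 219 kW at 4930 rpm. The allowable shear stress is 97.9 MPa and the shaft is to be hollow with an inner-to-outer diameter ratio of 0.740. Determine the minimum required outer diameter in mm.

ω = 2π·4930/60 = 516.3 rad/s, so T = P/ω = 219×10³ / 516.3 = 424.2 N·m.
For a hollow shaft with d_i/d_o = 0.740: τ_max = 16T/(π d_o³ (1−k⁴)), so d_o = [16T/(π τ_allow (1−k⁴))]^(1/3) = [16·424.2/(π·9.79×10^7·0.7001)]^(1/3) = 0.03159 m.

31.6 mm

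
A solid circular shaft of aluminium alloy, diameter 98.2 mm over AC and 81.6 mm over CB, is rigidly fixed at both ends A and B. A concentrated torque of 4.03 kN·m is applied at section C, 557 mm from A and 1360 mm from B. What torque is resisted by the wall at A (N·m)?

Compatibility: T_A·a/J_AC = T_B·b/J_CB with T_A + T_B = T₀.
J_AC = 9.13×10^-6 m⁴, J_CB = 4.35×10^-6 m⁴, so T_A = T₀·(J_AC/a)/((J_AC/a)+(J_CB/b)) = 3372 N·m, T_B = 658.4 N·m.

3370 N·m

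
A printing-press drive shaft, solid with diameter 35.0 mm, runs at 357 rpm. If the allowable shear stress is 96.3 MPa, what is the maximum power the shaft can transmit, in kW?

30.3 kW

J = πd⁴/32 = π(0.0350)⁴/32 = 1.473×10^-7 m⁴.
T_max = τ_allow·J/r = 9.63×10^7 × 1.473×10^-7 / 0.0175 = 810.7 N·m.
ω = 2π·357/60 = 37.38 rad/s, so P_max = T_max·ω = 3.031×10^4 W.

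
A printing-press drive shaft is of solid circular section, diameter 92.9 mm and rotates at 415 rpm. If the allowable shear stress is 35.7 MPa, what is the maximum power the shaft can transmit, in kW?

244 kW

J = πd⁴/32 = π(0.0929)⁴/32 = 7.312×10^-6 m⁴.
T_max = τ_allow·J/r = 3.57×10^7 × 7.312×10^-6 / 0.0465 = 5620 N·m.
ω = 2π·415/60 = 43.46 rad/s, so P_max = T_max·ω = 2.442×10^5 W.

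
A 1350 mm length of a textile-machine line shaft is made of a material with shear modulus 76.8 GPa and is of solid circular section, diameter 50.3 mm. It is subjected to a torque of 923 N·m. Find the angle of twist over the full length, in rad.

0.0258 rad

J = πd⁴/32 = π(0.0503)⁴/32 = 6.285×10^-7 m⁴.
θ = T·L/(G·J) = 923.0 × 1.35 / (76.8×10⁹ × 6.285×10^-7) = 0.02582 rad.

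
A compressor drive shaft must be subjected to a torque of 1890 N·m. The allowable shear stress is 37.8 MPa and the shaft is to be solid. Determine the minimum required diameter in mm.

63.4 mm

For a solid shaft τ_max = 16T/(πd³), so d = (16T/(π τ_allow))^(1/3) = (16·1890/(π·3.78×10^7))^(1/3) = 0.06338 m.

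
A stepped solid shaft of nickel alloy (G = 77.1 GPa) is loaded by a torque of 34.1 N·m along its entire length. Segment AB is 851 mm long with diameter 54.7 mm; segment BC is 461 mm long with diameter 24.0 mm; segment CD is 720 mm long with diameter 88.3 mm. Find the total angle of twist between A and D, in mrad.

6.74 mrad

J_AB = π(0.0547)⁴/32 = 8.79×10^-7 m⁴; J_BC = π(0.0240)⁴/32 = 3.26×10^-8 m⁴; J_CD = π(0.0883)⁴/32 = 5.97×10^-6 m⁴.
θ = (T/G)·Σ L_i/J_i = (34.10/77.1×10⁹)·(0.851/8.79×10^-7 + 0.461/3.26×10^-8 + 0.720/5.97×10^-6) = 6.741×10^-3 rad.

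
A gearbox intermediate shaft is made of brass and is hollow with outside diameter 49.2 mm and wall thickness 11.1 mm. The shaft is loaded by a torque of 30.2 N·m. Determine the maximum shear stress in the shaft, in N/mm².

1.42 N/mm²

J = π(d_o⁴ − d_i⁴)/32 = π(0.0492⁴ − 0.0270⁴)/32 = 5.231×10^-7 m⁴.
τ_max = T·r/J = 30.20 × 0.0246 / 5.231×10^-7 = 1.420×10^6 Pa.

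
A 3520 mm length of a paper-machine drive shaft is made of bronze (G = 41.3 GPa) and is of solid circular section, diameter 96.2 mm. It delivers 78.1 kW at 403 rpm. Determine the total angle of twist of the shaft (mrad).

18.8 mrad

ω = 2π·403/60 = 42.20 rad/s, so T = P/ω = 78.1×10³ / 42.20 = 1851 N·m.
J = πd⁴/32 = π(0.0962)⁴/32 = 8.408×10^-6 m⁴.
θ = T·L/(G·J) = 1851 × 3.52 / (41.3×10⁹ × 8.408×10^-6) = 0.01876 rad.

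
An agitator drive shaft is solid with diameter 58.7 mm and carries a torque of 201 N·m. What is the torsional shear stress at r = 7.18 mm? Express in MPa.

J = πd⁴/32 = π(0.0587)⁴/32 = 1.166×10^-6 m⁴.
Shear stress varies linearly with radius: τ = T·r/J = 201.0 × 0.00718 / 1.166×10^-6 = 1.238×10^6 Pa.

1.24 MPa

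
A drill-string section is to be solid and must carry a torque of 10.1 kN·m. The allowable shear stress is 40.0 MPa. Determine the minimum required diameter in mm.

For a solid shaft τ_max = 16T/(πd³), so d = (16T/(π τ_allow))^(1/3) = (16·10100/(π·4.00×10^7))^(1/3) = 0.1087 m.

109 mm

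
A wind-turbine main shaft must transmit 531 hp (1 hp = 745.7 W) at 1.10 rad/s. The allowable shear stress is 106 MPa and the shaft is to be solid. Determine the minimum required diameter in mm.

259 mm

ω = 1.10 rad/s, so T = P/ω = 531×745.7 / 1.100 = 360000 N·m.
For a solid shaft τ_max = 16T/(πd³), so d = (16T/(π τ_allow))^(1/3) = (16·360000/(π·1.06×10^8))^(1/3) = 0.2586 m.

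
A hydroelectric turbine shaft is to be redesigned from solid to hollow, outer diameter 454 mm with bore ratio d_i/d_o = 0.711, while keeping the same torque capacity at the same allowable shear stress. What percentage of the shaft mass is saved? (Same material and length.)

Equal τ_max and T ⇒ the solid shaft needs d_s³ = d_o³(1−k⁴), so d_s = 454·(1−0.711⁴)^(1/3) = 411.5 mm.
Area ratio A_h/A_s = d_o²(1−k²)/d_s² = (1−k²)/(1−k⁴)^(2/3) = 0.6020.
Mass saving = 1 − 0.6020 = 39.8 %.

39.8 %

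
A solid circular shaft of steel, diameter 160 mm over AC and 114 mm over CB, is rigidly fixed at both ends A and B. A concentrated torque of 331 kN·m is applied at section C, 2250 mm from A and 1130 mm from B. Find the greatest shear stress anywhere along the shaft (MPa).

386 MPa

Compatibility: T_A·a/J_AC = T_B·b/J_CB with T_A + T_B = T₀.
J_AC = 6.43×10^-5 m⁴, J_CB = 1.66×10^-5 m⁴, so T_A = T₀·(J_AC/a)/((J_AC/a)+(J_CB/b)) = 218700 N·m, T_B = 112300 N·m.
τ in each portion: τ_AC = 2.72×10^8 Pa, τ_CB = 3.86×10^8 Pa; maximum is in CB.
τ_max = T_CB·r/J = 112300·0.0570/1.66×10^-5 = 3.859×10^8 Pa.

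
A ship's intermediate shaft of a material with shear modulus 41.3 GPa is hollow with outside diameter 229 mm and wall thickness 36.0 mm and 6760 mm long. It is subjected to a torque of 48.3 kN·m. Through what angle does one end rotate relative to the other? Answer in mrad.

37.6 mrad

J = π(d_o⁴ − d_i⁴)/32 = π(0.229⁴ − 0.157⁴)/32 = 2.103×10^-4 m⁴.
θ = T·L/(G·J) = 48300 × 6.76 / (41.3×10⁹ × 2.103×10^-4) = 0.03759 rad.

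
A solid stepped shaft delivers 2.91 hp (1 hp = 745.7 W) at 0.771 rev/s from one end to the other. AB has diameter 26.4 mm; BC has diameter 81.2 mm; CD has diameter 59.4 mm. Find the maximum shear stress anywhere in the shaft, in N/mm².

124 N/mm²

ω = 2π·0.771 = 4.844 rad/s, so T = P/ω = 2.91×745.7 / 4.844 = 447.9 N·m.
Under the same torque, τ_max = 16T/(πd³) is largest where d is smallest — segment AB (d = 26.4 mm).
τ_max = 16·447.9/(π·(0.0264)³) = 1.240×10^8 Pa.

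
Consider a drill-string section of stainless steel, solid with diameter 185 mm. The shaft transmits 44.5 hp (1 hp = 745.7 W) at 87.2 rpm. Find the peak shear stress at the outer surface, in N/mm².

2.92 N/mm²

ω = 2π·87.2/60 = 9.132 rad/s, so T = P/ω = 44.5×745.7 / 9.132 = 3634 N·m.
J = πd⁴/32 = π(0.185)⁴/32 = 1.150×10^-4 m⁴.
τ_max = T·r/J = 3634 × 0.0925 / 1.150×10^-4 = 2.923×10^6 Pa.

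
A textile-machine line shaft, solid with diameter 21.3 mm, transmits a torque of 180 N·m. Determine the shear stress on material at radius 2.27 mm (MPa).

J = πd⁴/32 = π(0.0213)⁴/32 = 2.021×10^-8 m⁴.
Shear stress varies linearly with radius: τ = T·r/J = 180.0 × 0.00227 / 2.021×10^-8 = 2.022×10^7 Pa.

20.2 MPa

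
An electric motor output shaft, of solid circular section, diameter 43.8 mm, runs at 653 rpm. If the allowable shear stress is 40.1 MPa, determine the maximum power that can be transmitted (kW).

J = πd⁴/32 = π(0.0438)⁴/32 = 3.613×10^-7 m⁴.
T_max = τ_allow·J/r = 4.01×10^7 × 3.613×10^-7 / 0.0219 = 661.6 N·m.
ω = 2π·653/60 = 68.38 rad/s, so P_max = T_max·ω = 4.524×10^4 W.

45.2 kW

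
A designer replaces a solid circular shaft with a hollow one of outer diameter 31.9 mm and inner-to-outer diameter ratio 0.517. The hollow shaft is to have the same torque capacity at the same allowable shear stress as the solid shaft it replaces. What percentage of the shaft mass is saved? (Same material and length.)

23.0 %

Equal τ_max and T ⇒ the solid shaft needs d_s³ = d_o³(1−k⁴), so d_s = 31.9·(1−0.517⁴)^(1/3) = 31.12 mm.
Area ratio A_h/A_s = d_o²(1−k²)/d_s² = (1−k²)/(1−k⁴)^(2/3) = 0.7698.
Mass saving = 1 − 0.7698 = 23.0 %.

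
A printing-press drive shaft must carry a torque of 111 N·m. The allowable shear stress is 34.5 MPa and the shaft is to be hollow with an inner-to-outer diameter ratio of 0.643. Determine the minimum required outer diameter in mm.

27.0 mm

For a hollow shaft with d_i/d_o = 0.643: τ_max = 16T/(π d_o³ (1−k⁴)), so d_o = [16T/(π τ_allow (1−k⁴))]^(1/3) = [16·111.0/(π·3.45×10^7·0.8291)]^(1/3) = 0.02704 m.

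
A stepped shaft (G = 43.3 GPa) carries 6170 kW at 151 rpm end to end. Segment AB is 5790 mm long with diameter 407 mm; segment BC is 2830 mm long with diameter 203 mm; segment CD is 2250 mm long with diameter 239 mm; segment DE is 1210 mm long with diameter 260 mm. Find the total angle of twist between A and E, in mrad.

260 mrad

ω = 2π·151/60 = 15.81 rad/s, so T = P/ω = 6170×10³ / 15.81 = 390200 N·m.
J_AB = π(0.407)⁴/32 = 2.69×10^-3 m⁴; J_BC = π(0.203)⁴/32 = 1.67×10^-4 m⁴; J_CD = π(0.239)⁴/32 = 3.20×10^-4 m⁴; J_DE = π(0.260)⁴/32 = 4.49×10^-4 m⁴.
θ = (T/G)·Σ L_i/J_i = (390200/43.3×10⁹)·(5.79/2.69×10^-3 + 2.83/1.67×10^-4 + 2.25/3.20×10^-4 + 1.21/4.49×10^-4) = 0.2599 rad.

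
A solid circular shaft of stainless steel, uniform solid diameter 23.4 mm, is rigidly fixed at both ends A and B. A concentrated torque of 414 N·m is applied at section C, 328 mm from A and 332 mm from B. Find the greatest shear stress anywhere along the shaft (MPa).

With uniform GJ and both ends fixed, compatibility θ_AC = θ_CB gives T_A·a = T_B·b, together with T_A + T_B = T₀.
T_A = T₀·b/(a+b) = 414.0·332/660.0 = 208.3 N·m; T_B = 205.7 N·m.
τ in each portion: τ_AC = 8.28×10^7 Pa, τ_CB = 8.18×10^7 Pa; maximum is in AC.
τ_max = T_AC·r/J = 208.3·0.0117/2.94×10^-8 = 8.278×10^7 Pa.

82.8 MPa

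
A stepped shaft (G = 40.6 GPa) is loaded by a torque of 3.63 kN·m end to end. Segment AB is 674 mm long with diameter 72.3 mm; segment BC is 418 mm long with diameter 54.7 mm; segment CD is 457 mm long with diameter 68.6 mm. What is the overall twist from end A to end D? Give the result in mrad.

83.8 mrad

J_AB = π(0.0723)⁴/32 = 2.68×10^-6 m⁴; J_BC = π(0.0547)⁴/32 = 8.79×10^-7 m⁴; J_CD = π(0.0686)⁴/32 = 2.17×10^-6 m⁴.
θ = (T/G)·Σ L_i/J_i = (3630/40.6×10⁹)·(0.674/2.68×10^-6 + 0.418/8.79×10^-7 + 0.457/2.17×10^-6) = 0.08378 rad.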